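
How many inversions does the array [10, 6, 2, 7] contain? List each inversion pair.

Finding inversions in [10, 6, 2, 7]:

(0, 1): arr[0]=10 > arr[1]=6
(0, 2): arr[0]=10 > arr[2]=2
(0, 3): arr[0]=10 > arr[3]=7
(1, 2): arr[1]=6 > arr[2]=2

Total inversions: 4

The array has 4 inversion(s): (0,1), (0,2), (0,3), (1,2). Each pair (i,j) satisfies i < j and arr[i] > arr[j].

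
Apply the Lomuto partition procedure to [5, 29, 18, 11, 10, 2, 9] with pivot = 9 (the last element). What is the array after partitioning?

Lomuto partition with pivot = 9:

Initial array: [5, 29, 18, 11, 10, 2, 9]

arr[0]=5 <= 9: swap with position 0, array becomes [5, 29, 18, 11, 10, 2, 9]
arr[1]=29 > 9: no swap
arr[2]=18 > 9: no swap
arr[3]=11 > 9: no swap
arr[4]=10 > 9: no swap
arr[5]=2 <= 9: swap with position 1, array becomes [5, 2, 18, 11, 10, 29, 9]

Place pivot at position 2: [5, 2, 9, 11, 10, 29, 18]
Pivot position: 2

After partitioning with pivot 9, the array becomes [5, 2, 9, 11, 10, 29, 18]. The pivot is placed at index 2. All elements to the left of the pivot are <= 9, and all elements to the right are > 9.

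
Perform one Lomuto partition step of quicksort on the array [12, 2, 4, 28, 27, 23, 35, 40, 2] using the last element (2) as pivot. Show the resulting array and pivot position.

Lomuto partition with pivot = 2:

Initial array: [12, 2, 4, 28, 27, 23, 35, 40, 2]

arr[0]=12 > 2: no swap
arr[1]=2 <= 2: swap with position 0, array becomes [2, 12, 4, 28, 27, 23, 35, 40, 2]
arr[2]=4 > 2: no swap
arr[3]=28 > 2: no swap
arr[4]=27 > 2: no swap
arr[5]=23 > 2: no swap
arr[6]=35 > 2: no swap
arr[7]=40 > 2: no swap

Place pivot at position 1: [2, 2, 4, 28, 27, 23, 35, 40, 12]
Pivot position: 1

After partitioning with pivot 2, the array becomes [2, 2, 4, 28, 27, 23, 35, 40, 12]. The pivot is placed at index 1. All elements to the left of the pivot are <= 2, and all elements to the right are > 2.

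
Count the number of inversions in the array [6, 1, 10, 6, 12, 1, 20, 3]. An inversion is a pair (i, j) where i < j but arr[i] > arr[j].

Finding inversions in [6, 1, 10, 6, 12, 1, 20, 3]:

(0, 1): arr[0]=6 > arr[1]=1
(0, 5): arr[0]=6 > arr[5]=1
(0, 7): arr[0]=6 > arr[7]=3
(2, 3): arr[2]=10 > arr[3]=6
(2, 5): arr[2]=10 > arr[5]=1
(2, 7): arr[2]=10 > arr[7]=3
(3, 5): arr[3]=6 > arr[5]=1
(3, 7): arr[3]=6 > arr[7]=3
(4, 5): arr[4]=12 > arr[5]=1
(4, 7): arr[4]=12 > arr[7]=3
(6, 7): arr[6]=20 > arr[7]=3

Total inversions: 11

The array has 11 inversion(s): (0,1), (0,5), (0,7), (2,3), (2,5), (2,7), (3,5), (3,7), (4,5), (4,7), (6,7). Each pair (i,j) satisfies i < j and arr[i] > arr[j].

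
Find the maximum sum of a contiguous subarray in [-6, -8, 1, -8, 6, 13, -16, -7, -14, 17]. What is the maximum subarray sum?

Using Kadane's algorithm on [-6, -8, 1, -8, 6, 13, -16, -7, -14, 17]:

Scanning through the array:
Position 1 (value -8): max_ending_here = -8, max_so_far = -6
Position 2 (value 1): max_ending_here = 1, max_so_far = 1
Position 3 (value -8): max_ending_here = -7, max_so_far = 1
Position 4 (value 6): max_ending_here = 6, max_so_far = 6
Position 5 (value 13): max_ending_here = 19, max_so_far = 19
Position 6 (value -16): max_ending_here = 3, max_so_far = 19
Position 7 (value -7): max_ending_here = -4, max_so_far = 19
Position 8 (value -14): max_ending_here = -14, max_so_far = 19
Position 9 (value 17): max_ending_here = 17, max_so_far = 19

Maximum subarray: [6, 13]
Maximum sum: 19

The maximum subarray is [6, 13] with sum 19. This subarray runs from index 4 to index 5.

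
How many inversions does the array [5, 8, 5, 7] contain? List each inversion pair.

Finding inversions in [5, 8, 5, 7]:

(1, 2): arr[1]=8 > arr[2]=5
(1, 3): arr[1]=8 > arr[3]=7

Total inversions: 2

The array has 2 inversion(s): (1,2), (1,3). Each pair (i,j) satisfies i < j and arr[i] > arr[j].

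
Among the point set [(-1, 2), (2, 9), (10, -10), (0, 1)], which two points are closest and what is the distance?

Computing all pairwise distances among 4 points:

d((-1, 2), (2, 9)) = 7.6158
d((-1, 2), (10, -10)) = 16.2788
d((-1, 2), (0, 1)) = 1.4142 <-- minimum
d((2, 9), (10, -10)) = 20.6155
d((2, 9), (0, 1)) = 8.2462
d((10, -10), (0, 1)) = 14.8661

Closest pair: (-1, 2) and (0, 1) with distance 1.4142

The closest pair is (-1, 2) and (0, 1) with Euclidean distance 1.4142. For 4 points, brute-force pairwise comparison is shown above. For large n, the divide-and-conquer algorithm (sort by x, recurse on halves, check the dividing strip) achieves O(n log n).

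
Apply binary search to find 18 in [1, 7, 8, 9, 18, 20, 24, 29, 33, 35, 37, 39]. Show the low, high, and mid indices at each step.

Binary search for 18 in [1, 7, 8, 9, 18, 20, 24, 29, 33, 35, 37, 39]:

lo=0, hi=11, mid=5, arr[mid]=20 -> 20 > 18, search left half
lo=0, hi=4, mid=2, arr[mid]=8 -> 8 < 18, search right half
lo=3, hi=4, mid=3, arr[mid]=9 -> 9 < 18, search right half
lo=4, hi=4, mid=4, arr[mid]=18 -> Found target at index 4!

Binary search finds 18 at index 4 after 4 comparisons. The search repeatedly halves the search space by comparing with the middle element.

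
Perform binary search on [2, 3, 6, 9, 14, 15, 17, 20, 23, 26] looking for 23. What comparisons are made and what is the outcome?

Binary search for 23 in [2, 3, 6, 9, 14, 15, 17, 20, 23, 26]:

lo=0, hi=9, mid=4, arr[mid]=14 -> 14 < 23, search right half
lo=5, hi=9, mid=7, arr[mid]=20 -> 20 < 23, search right half
lo=8, hi=9, mid=8, arr[mid]=23 -> Found target at index 8!

Binary search finds 23 at index 8 after 3 comparisons. The search repeatedly halves the search space by comparing with the middle element.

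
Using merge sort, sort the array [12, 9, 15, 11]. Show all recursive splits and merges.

Merge sort trace:

Split: [12, 9, 15, 11] -> [12, 9] and [15, 11]
  Split: [12, 9] -> [12] and [9]
  Merge: [12] + [9] -> [9, 12]
  Split: [15, 11] -> [15] and [11]
  Merge: [15] + [11] -> [11, 15]
Merge: [9, 12] + [11, 15] -> [9, 11, 12, 15]

Final sorted array: [9, 11, 12, 15]

The merge sort proceeds by recursively splitting the array and merging sorted halves.
After all merges, the sorted array is [9, 11, 12, 15].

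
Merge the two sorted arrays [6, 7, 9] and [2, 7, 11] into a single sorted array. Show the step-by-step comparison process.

Merging process:

Compare 6 vs 2: take 2 from right. Merged: [2]
Compare 6 vs 7: take 6 from left. Merged: [2, 6]
Compare 7 vs 7: take 7 from left. Merged: [2, 6, 7]
Compare 9 vs 7: take 7 from right. Merged: [2, 6, 7, 7]
Compare 9 vs 11: take 9 from left. Merged: [2, 6, 7, 7, 9]
Append remaining from right: [11]. Merged: [2, 6, 7, 7, 9, 11]

Final merged array: [2, 6, 7, 7, 9, 11]
Total comparisons: 5

The merged array is [2, 6, 7, 7, 9, 11], requiring 5 comparisons. The merge step runs in O(n) time where n is the total number of elements.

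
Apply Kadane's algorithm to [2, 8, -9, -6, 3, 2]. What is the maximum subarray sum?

Using Kadane's algorithm on [2, 8, -9, -6, 3, 2]:

Scanning through the array:
Position 1 (value 8): max_ending_here = 10, max_so_far = 10
Position 2 (value -9): max_ending_here = 1, max_so_far = 10
Position 3 (value -6): max_ending_here = -5, max_so_far = 10
Position 4 (value 3): max_ending_here = 3, max_so_far = 10
Position 5 (value 2): max_ending_here = 5, max_so_far = 10

Maximum subarray: [2, 8]
Maximum sum: 10

The maximum subarray is [2, 8] with sum 10. This subarray runs from index 0 to index 1.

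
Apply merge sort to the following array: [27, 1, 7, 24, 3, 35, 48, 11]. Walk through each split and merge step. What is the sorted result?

Merge sort trace:

Split: [27, 1, 7, 24, 3, 35, 48, 11] -> [27, 1, 7, 24] and [3, 35, 48, 11]
  Split: [27, 1, 7, 24] -> [27, 1] and [7, 24]
    Split: [27, 1] -> [27] and [1]
    Merge: [27] + [1] -> [1, 27]
    Split: [7, 24] -> [7] and [24]
    Merge: [7] + [24] -> [7, 24]
  Merge: [1, 27] + [7, 24] -> [1, 7, 24, 27]
  Split: [3, 35, 48, 11] -> [3, 35] and [48, 11]
    Split: [3, 35] -> [3] and [35]
    Merge: [3] + [35] -> [3, 35]
    Split: [48, 11] -> [48] and [11]
    Merge: [48] + [11] -> [11, 48]
  Merge: [3, 35] + [11, 48] -> [3, 11, 35, 48]
Merge: [1, 7, 24, 27] + [3, 11, 35, 48] -> [1, 3, 7, 11, 24, 27, 35, 48]

Final sorted array: [1, 3, 7, 11, 24, 27, 35, 48]

The merge sort proceeds by recursively splitting the array and merging sorted halves.
After all merges, the sorted array is [1, 3, 7, 11, 24, 27, 35, 48].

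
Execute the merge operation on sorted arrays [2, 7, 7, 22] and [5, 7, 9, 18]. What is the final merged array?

Merging process:

Compare 2 vs 5: take 2 from left. Merged: [2]
Compare 7 vs 5: take 5 from right. Merged: [2, 5]
Compare 7 vs 7: take 7 from left. Merged: [2, 5, 7]
Compare 7 vs 7: take 7 from left. Merged: [2, 5, 7, 7]
Compare 22 vs 7: take 7 from right. Merged: [2, 5, 7, 7, 7]
Compare 22 vs 9: take 9 from right. Merged: [2, 5, 7, 7, 7, 9]
Compare 22 vs 18: take 18 from right. Merged: [2, 5, 7, 7, 7, 9, 18]
Append remaining from left: [22]. Merged: [2, 5, 7, 7, 7, 9, 18, 22]

Final merged array: [2, 5, 7, 7, 7, 9, 18, 22]
Total comparisons: 7

The merged array is [2, 5, 7, 7, 7, 9, 18, 22], requiring 7 comparisons. The merge step runs in O(n) time where n is the total number of elements.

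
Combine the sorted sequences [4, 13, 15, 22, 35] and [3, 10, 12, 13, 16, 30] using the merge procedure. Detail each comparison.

Merging process:

Compare 4 vs 3: take 3 from right. Merged: [3]
Compare 4 vs 10: take 4 from left. Merged: [3, 4]
Compare 13 vs 10: take 10 from right. Merged: [3, 4, 10]
Compare 13 vs 12: take 12 from right. Merged: [3, 4, 10, 12]
Compare 13 vs 13: take 13 from left. Merged: [3, 4, 10, 12, 13]
Compare 15 vs 13: take 13 from right. Merged: [3, 4, 10, 12, 13, 13]
Compare 15 vs 16: take 15 from left. Merged: [3, 4, 10, 12, 13, 13, 15]
Compare 22 vs 16: take 16 from right. Merged: [3, 4, 10, 12, 13, 13, 15, 16]
Compare 22 vs 30: take 22 from left. Merged: [3, 4, 10, 12, 13, 13, 15, 16, 22]
Compare 35 vs 30: take 30 from right. Merged: [3, 4, 10, 12, 13, 13, 15, 16, 22, 30]
Append remaining from left: [35]. Merged: [3, 4, 10, 12, 13, 13, 15, 16, 22, 30, 35]

Final merged array: [3, 4, 10, 12, 13, 13, 15, 16, 22, 30, 35]
Total comparisons: 10

The merged array is [3, 4, 10, 12, 13, 13, 15, 16, 22, 30, 35], requiring 10 comparisons. The merge step runs in O(n) time where n is the total number of elements.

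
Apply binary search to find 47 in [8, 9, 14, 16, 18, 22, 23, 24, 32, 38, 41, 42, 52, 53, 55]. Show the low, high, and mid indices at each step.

Binary search for 47 in [8, 9, 14, 16, 18, 22, 23, 24, 32, 38, 41, 42, 52, 53, 55]:

lo=0, hi=14, mid=7, arr[mid]=24 -> 24 < 47, search right half
lo=8, hi=14, mid=11, arr[mid]=42 -> 42 < 47, search right half
lo=12, hi=14, mid=13, arr[mid]=53 -> 53 > 47, search left half
lo=12, hi=12, mid=12, arr[mid]=52 -> 52 > 47, search left half
lo=12 > hi=11, target 47 not found

Binary search determines that 47 is not in the array after 4 comparisons. The search space was exhausted without finding the target.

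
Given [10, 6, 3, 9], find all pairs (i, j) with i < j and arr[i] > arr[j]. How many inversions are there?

Finding inversions in [10, 6, 3, 9]:

(0, 1): arr[0]=10 > arr[1]=6
(0, 2): arr[0]=10 > arr[2]=3
(0, 3): arr[0]=10 > arr[3]=9
(1, 2): arr[1]=6 > arr[2]=3

Total inversions: 4

The array has 4 inversion(s): (0,1), (0,2), (0,3), (1,2). Each pair (i,j) satisfies i < j and arr[i] > arr[j].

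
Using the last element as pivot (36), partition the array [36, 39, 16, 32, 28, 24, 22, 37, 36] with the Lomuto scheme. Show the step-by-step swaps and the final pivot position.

Lomuto partition with pivot = 36:

Initial array: [36, 39, 16, 32, 28, 24, 22, 37, 36]

arr[0]=36 <= 36: swap with position 0, array becomes [36, 39, 16, 32, 28, 24, 22, 37, 36]
arr[1]=39 > 36: no swap
arr[2]=16 <= 36: swap with position 1, array becomes [36, 16, 39, 32, 28, 24, 22, 37, 36]
arr[3]=32 <= 36: swap with position 2, array becomes [36, 16, 32, 39, 28, 24, 22, 37, 36]
arr[4]=28 <= 36: swap with position 3, array becomes [36, 16, 32, 28, 39, 24, 22, 37, 36]
arr[5]=24 <= 36: swap with position 4, array becomes [36, 16, 32, 28, 24, 39, 22, 37, 36]
arr[6]=22 <= 36: swap with position 5, array becomes [36, 16, 32, 28, 24, 22, 39, 37, 36]
arr[7]=37 > 36: no swap

Place pivot at position 6: [36, 16, 32, 28, 24, 22, 36, 37, 39]
Pivot position: 6

After partitioning with pivot 36, the array becomes [36, 16, 32, 28, 24, 22, 36, 37, 39]. The pivot is placed at index 6. All elements to the left of the pivot are <= 36, and all elements to the right are > 36.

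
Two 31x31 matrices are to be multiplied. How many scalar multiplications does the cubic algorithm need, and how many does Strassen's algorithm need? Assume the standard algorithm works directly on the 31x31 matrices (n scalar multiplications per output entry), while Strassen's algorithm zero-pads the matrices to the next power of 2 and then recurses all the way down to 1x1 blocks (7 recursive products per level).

Matrix multiplication for 31x31 matrices:

Strassen's algorithm requires power-of-2 dimensions. Pad 31x31 to 32x32 (next power of 2).

Standard algorithm: 31^3 = 29791 multiplications
Strassen's algorithm: 7^(log2(32)) = 7^5 = 16807 multiplications
Savings: 29791 - 16807 = 12984 multiplications

Standard: 29791 multiplications (31^3). Strassen: 16807 multiplications (7^5, after padding to 32x32). Strassen reduces 8 recursive multiplications to 7 at each level.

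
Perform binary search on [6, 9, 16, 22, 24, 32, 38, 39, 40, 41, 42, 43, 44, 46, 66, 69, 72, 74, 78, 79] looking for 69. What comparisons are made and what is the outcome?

Binary search for 69 in [6, 9, 16, 22, 24, 32, 38, 39, 40, 41, 42, 43, 44, 46, 66, 69, 72, 74, 78, 79]:

lo=0, hi=19, mid=9, arr[mid]=41 -> 41 < 69, search right half
lo=10, hi=19, mid=14, arr[mid]=66 -> 66 < 69, search right half
lo=15, hi=19, mid=17, arr[mid]=74 -> 74 > 69, search left half
lo=15, hi=16, mid=15, arr[mid]=69 -> Found target at index 15!

Binary search finds 69 at index 15 after 4 comparisons. The search repeatedly halves the search space by comparing with the middle element.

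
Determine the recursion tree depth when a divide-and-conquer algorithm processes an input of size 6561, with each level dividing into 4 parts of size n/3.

For divide and conquer with division factor 3:

Problem sizes at each level:
Level 0: 6561
Level 1: 2187
Level 2: 729
Level 3: 243
Level 4: 81
Level 5: 27
Level 6: 9
Level 7: 3
Level 8: 1

The root is level 0 and the size-1 base case is level 8 (the tree spans levels 0 through 8, i.e. 9 levels counting the root), so the depth is the number of divisions: log_3(6561) = 8

The recursion tree depth is log_3(6561) = 8. At each level, the problem size is divided by 3, so it takes 8 divisions to reduce to a base case of size 1. The algorithm makes 4 recursive calls at each level.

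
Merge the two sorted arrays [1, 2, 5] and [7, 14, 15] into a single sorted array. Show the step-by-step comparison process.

Merging process:

Compare 1 vs 7: take 1 from left. Merged: [1]
Compare 2 vs 7: take 2 from left. Merged: [1, 2]
Compare 5 vs 7: take 5 from left. Merged: [1, 2, 5]
Append remaining from right: [7, 14, 15]. Merged: [1, 2, 5, 7, 14, 15]

Final merged array: [1, 2, 5, 7, 14, 15]
Total comparisons: 3

The merged array is [1, 2, 5, 7, 14, 15], requiring 3 comparisons. The merge step runs in O(n) time where n is the total number of elements.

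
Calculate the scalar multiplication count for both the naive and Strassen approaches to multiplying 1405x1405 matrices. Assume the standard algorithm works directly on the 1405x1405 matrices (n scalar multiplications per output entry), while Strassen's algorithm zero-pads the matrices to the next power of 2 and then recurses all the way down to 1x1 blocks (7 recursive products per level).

Matrix multiplication for 1405x1405 matrices:

Strassen's algorithm requires power-of-2 dimensions. Pad 1405x1405 to 2048x2048 (next power of 2).

Standard algorithm: 1405^3 = 2773505125 multiplications
Strassen's algorithm: 7^(log2(2048)) = 7^11 = 1977326743 multiplications
Savings: 2773505125 - 1977326743 = 796178382 multiplications

Standard: 2773505125 multiplications (1405^3). Strassen: 1977326743 multiplications (7^11, after padding to 2048x2048). Strassen reduces 8 recursive multiplications to 7 at each level.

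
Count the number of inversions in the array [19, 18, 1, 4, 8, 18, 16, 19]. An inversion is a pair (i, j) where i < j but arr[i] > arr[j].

Finding inversions in [19, 18, 1, 4, 8, 18, 16, 19]:

(0, 1): arr[0]=19 > arr[1]=18
(0, 2): arr[0]=19 > arr[2]=1
(0, 3): arr[0]=19 > arr[3]=4
(0, 4): arr[0]=19 > arr[4]=8
(0, 5): arr[0]=19 > arr[5]=18
(0, 6): arr[0]=19 > arr[6]=16
(1, 2): arr[1]=18 > arr[2]=1
(1, 3): arr[1]=18 > arr[3]=4
(1, 4): arr[1]=18 > arr[4]=8
(1, 6): arr[1]=18 > arr[6]=16
(5, 6): arr[5]=18 > arr[6]=16

Total inversions: 11

The array has 11 inversion(s): (0,1), (0,2), (0,3), (0,4), (0,5), (0,6), (1,2), (1,3), (1,4), (1,6), (5,6). Each pair (i,j) satisfies i < j and arr[i] > arr[j].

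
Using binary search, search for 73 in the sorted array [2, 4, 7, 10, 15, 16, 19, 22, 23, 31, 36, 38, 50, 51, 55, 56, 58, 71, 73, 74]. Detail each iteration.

Binary search for 73 in [2, 4, 7, 10, 15, 16, 19, 22, 23, 31, 36, 38, 50, 51, 55, 56, 58, 71, 73, 74]:

lo=0, hi=19, mid=9, arr[mid]=31 -> 31 < 73, search right half
lo=10, hi=19, mid=14, arr[mid]=55 -> 55 < 73, search right half
lo=15, hi=19, mid=17, arr[mid]=71 -> 71 < 73, search right half
lo=18, hi=19, mid=18, arr[mid]=73 -> Found target at index 18!

Binary search finds 73 at index 18 after 4 comparisons. The search repeatedly halves the search space by comparing with the middle element.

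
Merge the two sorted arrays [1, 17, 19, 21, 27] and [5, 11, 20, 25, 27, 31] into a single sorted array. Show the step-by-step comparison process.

Merging process:

Compare 1 vs 5: take 1 from left. Merged: [1]
Compare 17 vs 5: take 5 from right. Merged: [1, 5]
Compare 17 vs 11: take 11 from right. Merged: [1, 5, 11]
Compare 17 vs 20: take 17 from left. Merged: [1, 5, 11, 17]
Compare 19 vs 20: take 19 from left. Merged: [1, 5, 11, 17, 19]
Compare 21 vs 20: take 20 from right. Merged: [1, 5, 11, 17, 19, 20]
Compare 21 vs 25: take 21 from left. Merged: [1, 5, 11, 17, 19, 20, 21]
Compare 27 vs 25: take 25 from right. Merged: [1, 5, 11, 17, 19, 20, 21, 25]
Compare 27 vs 27: take 27 from left. Merged: [1, 5, 11, 17, 19, 20, 21, 25, 27]
Append remaining from right: [27, 31]. Merged: [1, 5, 11, 17, 19, 20, 21, 25, 27, 27, 31]

Final merged array: [1, 5, 11, 17, 19, 20, 21, 25, 27, 27, 31]
Total comparisons: 9

The merged array is [1, 5, 11, 17, 19, 20, 21, 25, 27, 27, 31], requiring 9 comparisons. The merge step runs in O(n) time where n is the total number of elements.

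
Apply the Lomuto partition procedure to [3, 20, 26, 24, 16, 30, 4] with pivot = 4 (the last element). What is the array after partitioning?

Lomuto partition with pivot = 4:

Initial array: [3, 20, 26, 24, 16, 30, 4]

arr[0]=3 <= 4: swap with position 0, array becomes [3, 20, 26, 24, 16, 30, 4]
arr[1]=20 > 4: no swap
arr[2]=26 > 4: no swap
arr[3]=24 > 4: no swap
arr[4]=16 > 4: no swap
arr[5]=30 > 4: no swap

Place pivot at position 1: [3, 4, 26, 24, 16, 30, 20]
Pivot position: 1

After partitioning with pivot 4, the array becomes [3, 4, 26, 24, 16, 30, 20]. The pivot is placed at index 1. All elements to the left of the pivot are <= 4, and all elements to the right are > 4.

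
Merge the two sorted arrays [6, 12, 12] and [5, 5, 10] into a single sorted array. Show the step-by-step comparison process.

Merging process:

Compare 6 vs 5: take 5 from right. Merged: [5]
Compare 6 vs 5: take 5 from right. Merged: [5, 5]
Compare 6 vs 10: take 6 from left. Merged: [5, 5, 6]
Compare 12 vs 10: take 10 from right. Merged: [5, 5, 6, 10]
Append remaining from left: [12, 12]. Merged: [5, 5, 6, 10, 12, 12]

Final merged array: [5, 5, 6, 10, 12, 12]
Total comparisons: 4

The merged array is [5, 5, 6, 10, 12, 12], requiring 4 comparisons. The merge step runs in O(n) time where n is the total number of elements.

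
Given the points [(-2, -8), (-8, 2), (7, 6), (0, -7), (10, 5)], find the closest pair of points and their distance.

Computing all pairwise distances among 5 points:

d((-2, -8), (-8, 2)) = 11.6619
d((-2, -8), (7, 6)) = 16.6433
d((-2, -8), (0, -7)) = 2.2361 <-- minimum
d((-2, -8), (10, 5)) = 17.6918
d((-8, 2), (7, 6)) = 15.5242
d((-8, 2), (0, -7)) = 12.0416
d((-8, 2), (10, 5)) = 18.2483
d((7, 6), (0, -7)) = 14.7648
d((7, 6), (10, 5)) = 3.1623
d((0, -7), (10, 5)) = 15.6205

Closest pair: (-2, -8) and (0, -7) with distance 2.2361

The closest pair is (-2, -8) and (0, -7) with Euclidean distance 2.2361. For 5 points, brute-force pairwise comparison is shown above. For large n, the divide-and-conquer algorithm (sort by x, recurse on halves, check the dividing strip) achieves O(n log n).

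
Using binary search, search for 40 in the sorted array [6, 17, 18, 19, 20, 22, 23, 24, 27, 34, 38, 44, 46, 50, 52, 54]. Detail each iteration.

Binary search for 40 in [6, 17, 18, 19, 20, 22, 23, 24, 27, 34, 38, 44, 46, 50, 52, 54]:

lo=0, hi=15, mid=7, arr[mid]=24 -> 24 < 40, search right half
lo=8, hi=15, mid=11, arr[mid]=44 -> 44 > 40, search left half
lo=8, hi=10, mid=9, arr[mid]=34 -> 34 < 40, search right half
lo=10, hi=10, mid=10, arr[mid]=38 -> 38 < 40, search right half
lo=11 > hi=10, target 40 not found

Binary search determines that 40 is not in the array after 4 comparisons. The search space was exhausted without finding the target.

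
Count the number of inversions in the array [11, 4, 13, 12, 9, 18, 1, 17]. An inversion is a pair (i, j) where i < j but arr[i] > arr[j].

Finding inversions in [11, 4, 13, 12, 9, 18, 1, 17]:

(0, 1): arr[0]=11 > arr[1]=4
(0, 4): arr[0]=11 > arr[4]=9
(0, 6): arr[0]=11 > arr[6]=1
(1, 6): arr[1]=4 > arr[6]=1
(2, 3): arr[2]=13 > arr[3]=12
(2, 4): arr[2]=13 > arr[4]=9
(2, 6): arr[2]=13 > arr[6]=1
(3, 4): arr[3]=12 > arr[4]=9
(3, 6): arr[3]=12 > arr[6]=1
(4, 6): arr[4]=9 > arr[6]=1
(5, 6): arr[5]=18 > arr[6]=1
(5, 7): arr[5]=18 > arr[7]=17

Total inversions: 12

The array has 12 inversion(s): (0,1), (0,4), (0,6), (1,6), (2,3), (2,4), (2,6), (3,4), (3,6), (4,6), (5,6), (5,7). Each pair (i,j) satisfies i < j and arr[i] > arr[j].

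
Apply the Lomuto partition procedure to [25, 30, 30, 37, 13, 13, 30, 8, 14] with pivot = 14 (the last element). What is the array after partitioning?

Lomuto partition with pivot = 14:

Initial array: [25, 30, 30, 37, 13, 13, 30, 8, 14]

arr[0]=25 > 14: no swap
arr[1]=30 > 14: no swap
arr[2]=30 > 14: no swap
arr[3]=37 > 14: no swap
arr[4]=13 <= 14: swap with position 0, array becomes [13, 30, 30, 37, 25, 13, 30, 8, 14]
arr[5]=13 <= 14: swap with position 1, array becomes [13, 13, 30, 37, 25, 30, 30, 8, 14]
arr[6]=30 > 14: no swap
arr[7]=8 <= 14: swap with position 2, array becomes [13, 13, 8, 37, 25, 30, 30, 30, 14]

Place pivot at position 3: [13, 13, 8, 14, 25, 30, 30, 30, 37]
Pivot position: 3

After partitioning with pivot 14, the array becomes [13, 13, 8, 14, 25, 30, 30, 30, 37]. The pivot is placed at index 3. All elements to the left of the pivot are <= 14, and all elements to the right are > 14.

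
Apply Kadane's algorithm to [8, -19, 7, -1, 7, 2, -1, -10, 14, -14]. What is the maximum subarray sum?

Using Kadane's algorithm on [8, -19, 7, -1, 7, 2, -1, -10, 14, -14]:

Scanning through the array:
Position 1 (value -19): max_ending_here = -11, max_so_far = 8
Position 2 (value 7): max_ending_here = 7, max_so_far = 8
Position 3 (value -1): max_ending_here = 6, max_so_far = 8
Position 4 (value 7): max_ending_here = 13, max_so_far = 13
Position 5 (value 2): max_ending_here = 15, max_so_far = 15
Position 6 (value -1): max_ending_here = 14, max_so_far = 15
Position 7 (value -10): max_ending_here = 4, max_so_far = 15
Position 8 (value 14): max_ending_here = 18, max_so_far = 18
Position 9 (value -14): max_ending_here = 4, max_so_far = 18

Maximum subarray: [7, -1, 7, 2, -1, -10, 14]
Maximum sum: 18

The maximum subarray is [7, -1, 7, 2, -1, -10, 14] with sum 18. This subarray runs from index 2 to index 8.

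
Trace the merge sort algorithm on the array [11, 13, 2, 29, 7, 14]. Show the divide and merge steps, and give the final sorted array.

Merge sort trace:

Split: [11, 13, 2, 29, 7, 14] -> [11, 13, 2] and [29, 7, 14]
  Split: [11, 13, 2] -> [11] and [13, 2]
    Split: [13, 2] -> [13] and [2]
    Merge: [13] + [2] -> [2, 13]
  Merge: [11] + [2, 13] -> [2, 11, 13]
  Split: [29, 7, 14] -> [29] and [7, 14]
    Split: [7, 14] -> [7] and [14]
    Merge: [7] + [14] -> [7, 14]
  Merge: [29] + [7, 14] -> [7, 14, 29]
Merge: [2, 11, 13] + [7, 14, 29] -> [2, 7, 11, 13, 14, 29]

Final sorted array: [2, 7, 11, 13, 14, 29]

The merge sort proceeds by recursively splitting the array and merging sorted halves.
After all merges, the sorted array is [2, 7, 11, 13, 14, 29].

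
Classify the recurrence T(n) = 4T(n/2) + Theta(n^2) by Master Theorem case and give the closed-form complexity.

Master Theorem for T(n) = 4T(n/2) + O(n^2):

a = 4, b = 2, c = 2
log_b(a) = log_2(4) = 2.0000

Case 2: c = 2 = log_2(4) = 2.0000
T(n) = O(n^2 log n) = O(n^2 log n)

For T(n) = 4T(n/2) + O(n^2): log_2(4) = 2.0000. This is Case 2 of the Master Theorem (c = log_b(a), equal work at all levels), giving O(n^2 log n).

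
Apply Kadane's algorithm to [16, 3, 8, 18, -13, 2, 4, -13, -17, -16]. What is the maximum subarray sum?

Using Kadane's algorithm on [16, 3, 8, 18, -13, 2, 4, -13, -17, -16]:

Scanning through the array:
Position 1 (value 3): max_ending_here = 19, max_so_far = 19
Position 2 (value 8): max_ending_here = 27, max_so_far = 27
Position 3 (value 18): max_ending_here = 45, max_so_far = 45
Position 4 (value -13): max_ending_here = 32, max_so_far = 45
Position 5 (value 2): max_ending_here = 34, max_so_far = 45
Position 6 (value 4): max_ending_here = 38, max_so_far = 45
Position 7 (value -13): max_ending_here = 25, max_so_far = 45
Position 8 (value -17): max_ending_here = 8, max_so_far = 45
Position 9 (value -16): max_ending_here = -8, max_so_far = 45

Maximum subarray: [16, 3, 8, 18]
Maximum sum: 45

The maximum subarray is [16, 3, 8, 18] with sum 45. This subarray runs from index 0 to index 3.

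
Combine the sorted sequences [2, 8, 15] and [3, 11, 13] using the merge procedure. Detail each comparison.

Merging process:

Compare 2 vs 3: take 2 from left. Merged: [2]
Compare 8 vs 3: take 3 from right. Merged: [2, 3]
Compare 8 vs 11: take 8 from left. Merged: [2, 3, 8]
Compare 15 vs 11: take 11 from right. Merged: [2, 3, 8, 11]
Compare 15 vs 13: take 13 from right. Merged: [2, 3, 8, 11, 13]
Append remaining from left: [15]. Merged: [2, 3, 8, 11, 13, 15]

Final merged array: [2, 3, 8, 11, 13, 15]
Total comparisons: 5

The merged array is [2, 3, 8, 11, 13, 15], requiring 5 comparisons. The merge step runs in O(n) time where n is the total number of elements.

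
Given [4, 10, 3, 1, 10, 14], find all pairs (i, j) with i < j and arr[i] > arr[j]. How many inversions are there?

Finding inversions in [4, 10, 3, 1, 10, 14]:

(0, 2): arr[0]=4 > arr[2]=3
(0, 3): arr[0]=4 > arr[3]=1
(1, 2): arr[1]=10 > arr[2]=3
(1, 3): arr[1]=10 > arr[3]=1
(2, 3): arr[2]=3 > arr[3]=1

Total inversions: 5

The array has 5 inversion(s): (0,2), (0,3), (1,2), (1,3), (2,3). Each pair (i,j) satisfies i < j and arr[i] > arr[j].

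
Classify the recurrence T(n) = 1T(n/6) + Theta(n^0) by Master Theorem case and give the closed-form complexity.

Master Theorem for T(n) = 1T(n/6) + O(n^0):

a = 1, b = 6, c = 0
log_b(a) = log_6(1) = 0.0000

Case 2: c = 0 = log_6(1) = 0.0000
T(n) = O(n^0 log n) = O(log n)

For T(n) = 1T(n/6) + O(n^0): log_6(1) = 0.0000. This is Case 2 of the Master Theorem (c = log_b(a), equal work at all levels), giving O(log n).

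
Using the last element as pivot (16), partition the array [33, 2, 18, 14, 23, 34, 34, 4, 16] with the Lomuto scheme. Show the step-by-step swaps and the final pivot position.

Lomuto partition with pivot = 16:

Initial array: [33, 2, 18, 14, 23, 34, 34, 4, 16]

arr[0]=33 > 16: no swap
arr[1]=2 <= 16: swap with position 0, array becomes [2, 33, 18, 14, 23, 34, 34, 4, 16]
arr[2]=18 > 16: no swap
arr[3]=14 <= 16: swap with position 1, array becomes [2, 14, 18, 33, 23, 34, 34, 4, 16]
arr[4]=23 > 16: no swap
arr[5]=34 > 16: no swap
arr[6]=34 > 16: no swap
arr[7]=4 <= 16: swap with position 2, array becomes [2, 14, 4, 33, 23, 34, 34, 18, 16]

Place pivot at position 3: [2, 14, 4, 16, 23, 34, 34, 18, 33]
Pivot position: 3

After partitioning with pivot 16, the array becomes [2, 14, 4, 16, 23, 34, 34, 18, 33]. The pivot is placed at index 3. All elements to the left of the pivot are <= 16, and all elements to the right are > 16.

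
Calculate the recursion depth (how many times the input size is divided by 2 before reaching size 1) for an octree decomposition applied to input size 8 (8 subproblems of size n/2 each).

For divide and conquer with division factor 2:

Problem sizes at each level:
Level 0: 8
Level 1: 4
Level 2: 2
Level 3: 1

The root is level 0 and the size-1 base case is level 3 (the tree spans levels 0 through 3, i.e. 4 levels counting the root), so the depth is the number of divisions: log_2(8) = 3

The recursion tree depth is log_2(8) = 3. At each level, the problem size is divided by 2, so it takes 3 divisions to reduce to a base case of size 1. The algorithm makes 8 recursive calls at each level.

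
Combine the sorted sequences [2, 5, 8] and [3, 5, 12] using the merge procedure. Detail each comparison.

Merging process:

Compare 2 vs 3: take 2 from left. Merged: [2]
Compare 5 vs 3: take 3 from right. Merged: [2, 3]
Compare 5 vs 5: take 5 from left. Merged: [2, 3, 5]
Compare 8 vs 5: take 5 from right. Merged: [2, 3, 5, 5]
Compare 8 vs 12: take 8 from left. Merged: [2, 3, 5, 5, 8]
Append remaining from right: [12]. Merged: [2, 3, 5, 5, 8, 12]

Final merged array: [2, 3, 5, 5, 8, 12]
Total comparisons: 5

The merged array is [2, 3, 5, 5, 8, 12], requiring 5 comparisons. The merge step runs in O(n) time where n is the total number of elements.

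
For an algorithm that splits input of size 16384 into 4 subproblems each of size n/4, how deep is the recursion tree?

For divide and conquer with division factor 4:

Problem sizes at each level:
Level 0: 16384
Level 1: 4096
Level 2: 1024
Level 3: 256
Level 4: 64
Level 5: 16
Level 6: 4
Level 7: 1

The root is level 0 and the size-1 base case is level 7 (the tree spans levels 0 through 7, i.e. 8 levels counting the root), so the depth is the number of divisions: log_4(16384) = 7

The recursion tree depth is log_4(16384) = 7. At each level, the problem size is divided by 4, so it takes 7 divisions to reduce to a base case of size 1. The algorithm makes 4 recursive calls at each level.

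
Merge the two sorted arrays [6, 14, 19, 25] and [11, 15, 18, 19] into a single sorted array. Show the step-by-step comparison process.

Merging process:

Compare 6 vs 11: take 6 from left. Merged: [6]
Compare 14 vs 11: take 11 from right. Merged: [6, 11]
Compare 14 vs 15: take 14 from left. Merged: [6, 11, 14]
Compare 19 vs 15: take 15 from right. Merged: [6, 11, 14, 15]
Compare 19 vs 18: take 18 from right. Merged: [6, 11, 14, 15, 18]
Compare 19 vs 19: take 19 from left. Merged: [6, 11, 14, 15, 18, 19]
Compare 25 vs 19: take 19 from right. Merged: [6, 11, 14, 15, 18, 19, 19]
Append remaining from left: [25]. Merged: [6, 11, 14, 15, 18, 19, 19, 25]

Final merged array: [6, 11, 14, 15, 18, 19, 19, 25]
Total comparisons: 7

The merged array is [6, 11, 14, 15, 18, 19, 19, 25], requiring 7 comparisons. The merge step runs in O(n) time where n is the total number of elements.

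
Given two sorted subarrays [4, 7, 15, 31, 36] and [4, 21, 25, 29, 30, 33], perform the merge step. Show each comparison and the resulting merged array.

Merging process:

Compare 4 vs 4: take 4 from left. Merged: [4]
Compare 7 vs 4: take 4 from right. Merged: [4, 4]
Compare 7 vs 21: take 7 from left. Merged: [4, 4, 7]
Compare 15 vs 21: take 15 from left. Merged: [4, 4, 7, 15]
Compare 31 vs 21: take 21 from right. Merged: [4, 4, 7, 15, 21]
Compare 31 vs 25: take 25 from right. Merged: [4, 4, 7, 15, 21, 25]
Compare 31 vs 29: take 29 from right. Merged: [4, 4, 7, 15, 21, 25, 29]
Compare 31 vs 30: take 30 from right. Merged: [4, 4, 7, 15, 21, 25, 29, 30]
Compare 31 vs 33: take 31 from left. Merged: [4, 4, 7, 15, 21, 25, 29, 30, 31]
Compare 36 vs 33: take 33 from right. Merged: [4, 4, 7, 15, 21, 25, 29, 30, 31, 33]
Append remaining from left: [36]. Merged: [4, 4, 7, 15, 21, 25, 29, 30, 31, 33, 36]

Final merged array: [4, 4, 7, 15, 21, 25, 29, 30, 31, 33, 36]
Total comparisons: 10

The merged array is [4, 4, 7, 15, 21, 25, 29, 30, 31, 33, 36], requiring 10 comparisons. The merge step runs in O(n) time where n is the total number of elements.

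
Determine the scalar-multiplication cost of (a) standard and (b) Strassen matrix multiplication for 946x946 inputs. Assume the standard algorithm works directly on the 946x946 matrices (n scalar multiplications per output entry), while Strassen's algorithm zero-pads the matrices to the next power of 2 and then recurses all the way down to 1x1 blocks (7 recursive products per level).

Matrix multiplication for 946x946 matrices:

Strassen's algorithm requires power-of-2 dimensions. Pad 946x946 to 1024x1024 (next power of 2).

Standard algorithm: 946^3 = 846590536 multiplications
Strassen's algorithm: 7^(log2(1024)) = 7^10 = 282475249 multiplications
Savings: 846590536 - 282475249 = 564115287 multiplications

Standard: 846590536 multiplications (946^3). Strassen: 282475249 multiplications (7^10, after padding to 1024x1024). Strassen reduces 8 recursive multiplications to 7 at each level.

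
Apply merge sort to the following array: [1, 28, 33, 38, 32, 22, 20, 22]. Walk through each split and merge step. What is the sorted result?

Merge sort trace:

Split: [1, 28, 33, 38, 32, 22, 20, 22] -> [1, 28, 33, 38] and [32, 22, 20, 22]
  Split: [1, 28, 33, 38] -> [1, 28] and [33, 38]
    Split: [1, 28] -> [1] and [28]
    Merge: [1] + [28] -> [1, 28]
    Split: [33, 38] -> [33] and [38]
    Merge: [33] + [38] -> [33, 38]
  Merge: [1, 28] + [33, 38] -> [1, 28, 33, 38]
  Split: [32, 22, 20, 22] -> [32, 22] and [20, 22]
    Split: [32, 22] -> [32] and [22]
    Merge: [32] + [22] -> [22, 32]
    Split: [20, 22] -> [20] and [22]
    Merge: [20] + [22] -> [20, 22]
  Merge: [22, 32] + [20, 22] -> [20, 22, 22, 32]
Merge: [1, 28, 33, 38] + [20, 22, 22, 32] -> [1, 20, 22, 22, 28, 32, 33, 38]

Final sorted array: [1, 20, 22, 22, 28, 32, 33, 38]

The merge sort proceeds by recursively splitting the array and merging sorted halves.
After all merges, the sorted array is [1, 20, 22, 22, 28, 32, 33, 38].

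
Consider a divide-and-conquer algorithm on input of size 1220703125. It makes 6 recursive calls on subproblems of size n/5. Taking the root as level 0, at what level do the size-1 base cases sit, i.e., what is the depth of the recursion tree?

For divide and conquer with division factor 5:

Problem sizes at each level:
Level 0: 1220703125
Level 1: 244140625
Level 2: 48828125
Level 3: 9765625
Level 4: 1953125
Level 5: 390625
Level 6: 78125
Level 7: 15625
Level 8: 3125
Level 9: 625
Level 10: 125
Level 11: 25
Level 12: 5
Level 13: 1

The root is level 0 and the size-1 base case is level 13 (the tree spans levels 0 through 13, i.e. 14 levels counting the root), so the depth is the number of divisions: log_5(1220703125) = 13

The recursion tree depth is log_5(1220703125) = 13. At each level, the problem size is divided by 5, so it takes 13 divisions to reduce to a base case of size 1. The algorithm makes 6 recursive calls at each level.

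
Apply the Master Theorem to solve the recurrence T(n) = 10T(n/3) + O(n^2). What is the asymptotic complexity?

Master Theorem for T(n) = 10T(n/3) + O(n^2):

a = 10, b = 3, c = 2
log_b(a) = log_3(10) = 2.0959

Case 1: c = 2 < log_3(10) = 2.0959
T(n) = O(n^(log_3 10))

For T(n) = 10T(n/3) + O(n^2): log_3(10) = 2.0959. This is Case 1 of the Master Theorem (c < log_b(a), work dominated by leaves), giving O(n^(log_3 10)).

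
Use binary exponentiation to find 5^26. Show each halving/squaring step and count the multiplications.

Computing 5^26 by squaring (build up from 5^1; each line after the first costs one multiplication):

5^1 = 5
5^2 = (5^1)^2 = 5^2 = 25
5^3 = 5 * 5^2 = 5 * 25 = 125
5^6 = (5^3)^2 = 125^2 = 15625
5^12 = (5^6)^2 = 15625^2 = 244140625
5^13 = 5 * 5^12 = 5 * 244140625 = 1220703125
5^26 = (5^13)^2 = 1220703125^2 = 1490116119384765625

Result: 1490116119384765625
Multiplications needed: 6 (6 lines after 5^1)

5^26 = 1490116119384765625. Using exponentiation by squaring, this requires 6 multiplications. The key idea: if the exponent is even, square the half-power; if odd, multiply by the base once.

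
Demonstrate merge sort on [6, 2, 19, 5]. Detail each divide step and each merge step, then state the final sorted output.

Merge sort trace:

Split: [6, 2, 19, 5] -> [6, 2] and [19, 5]
  Split: [6, 2] -> [6] and [2]
  Merge: [6] + [2] -> [2, 6]
  Split: [19, 5] -> [19] and [5]
  Merge: [19] + [5] -> [5, 19]
Merge: [2, 6] + [5, 19] -> [2, 5, 6, 19]

Final sorted array: [2, 5, 6, 19]

The merge sort proceeds by recursively splitting the array and merging sorted halves.
After all merges, the sorted array is [2, 5, 6, 19].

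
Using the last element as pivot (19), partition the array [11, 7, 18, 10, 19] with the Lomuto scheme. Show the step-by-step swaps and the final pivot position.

Lomuto partition with pivot = 19:

Initial array: [11, 7, 18, 10, 19]

arr[0]=11 <= 19: swap with position 0, array becomes [11, 7, 18, 10, 19]
arr[1]=7 <= 19: swap with position 1, array becomes [11, 7, 18, 10, 19]
arr[2]=18 <= 19: swap with position 2, array becomes [11, 7, 18, 10, 19]
arr[3]=10 <= 19: swap with position 3, array becomes [11, 7, 18, 10, 19]

Place pivot at position 4: [11, 7, 18, 10, 19]
Pivot position: 4

After partitioning with pivot 19, the array becomes [11, 7, 18, 10, 19]. The pivot is placed at index 4. All elements to the left of the pivot are <= 19, and all elements to the right are > 19.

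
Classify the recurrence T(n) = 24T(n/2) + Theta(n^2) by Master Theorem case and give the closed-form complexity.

Master Theorem for T(n) = 24T(n/2) + O(n^2):

a = 24, b = 2, c = 2
log_b(a) = log_2(24) = 4.5850

Case 1: c = 2 < log_2(24) = 4.5850
T(n) = O(n^(log_2 24))

For T(n) = 24T(n/2) + O(n^2): log_2(24) = 4.5850. This is Case 1 of the Master Theorem (c < log_b(a), work dominated by leaves), giving O(n^(log_2 24)).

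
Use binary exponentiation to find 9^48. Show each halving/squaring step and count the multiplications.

Computing 9^48 by squaring (build up from 9^1; each line after the first costs one multiplication):

9^1 = 9
9^2 = (9^1)^2 = 9^2 = 81
9^3 = 9 * 9^2 = 9 * 81 = 729
9^6 = (9^3)^2 = 729^2 = 531441
9^12 = (9^6)^2 = 531441^2 = 282429536481
9^24 = (9^12)^2 = 282429536481^2 = 79766443076872509863361
9^48 = (9^24)^2 = 79766443076872509863361^2 = 6362685441135942358474828762538534230890216321

Result: 6362685441135942358474828762538534230890216321
Multiplications needed: 6 (6 lines after 9^1)

9^48 = 6362685441135942358474828762538534230890216321. Using exponentiation by squaring, this requires 6 multiplications. The key idea: if the exponent is even, square the half-power; if odd, multiply by the base once.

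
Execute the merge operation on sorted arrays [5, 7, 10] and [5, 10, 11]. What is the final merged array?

Merging process:

Compare 5 vs 5: take 5 from left. Merged: [5]
Compare 7 vs 5: take 5 from right. Merged: [5, 5]
Compare 7 vs 10: take 7 from left. Merged: [5, 5, 7]
Compare 10 vs 10: take 10 from left. Merged: [5, 5, 7, 10]
Append remaining from right: [10, 11]. Merged: [5, 5, 7, 10, 10, 11]

Final merged array: [5, 5, 7, 10, 10, 11]
Total comparisons: 4

The merged array is [5, 5, 7, 10, 10, 11], requiring 4 comparisons. The merge step runs in O(n) time where n is the total number of elements.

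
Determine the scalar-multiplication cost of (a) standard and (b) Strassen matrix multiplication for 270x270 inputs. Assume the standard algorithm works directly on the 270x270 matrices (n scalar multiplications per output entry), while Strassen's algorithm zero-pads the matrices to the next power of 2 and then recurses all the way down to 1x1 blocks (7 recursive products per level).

Matrix multiplication for 270x270 matrices:

Strassen's algorithm requires power-of-2 dimensions. Pad 270x270 to 512x512 (next power of 2).

Standard algorithm: 270^3 = 19683000 multiplications
Strassen's algorithm: 7^(log2(512)) = 7^9 = 40353607 multiplications
Difference: 19683000 - 40353607 = -20670607 (Strassen uses MORE here due to padding overhead — for small or just-over-power-of-2 n, padding can outweigh the per-level savings)

Standard: 19683000 multiplications (270^3). Strassen: 40353607 multiplications (7^9, after padding to 512x512). Strassen reduces 8 recursive multiplications to 7 at each level.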